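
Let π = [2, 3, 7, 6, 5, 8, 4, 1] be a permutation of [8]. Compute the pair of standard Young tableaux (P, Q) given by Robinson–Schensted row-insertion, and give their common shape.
P = [1, 3, 4, 8] / [2] / [5] / [6] / [7];  Q = [1, 2, 3, 6] / [4] / [5] / [7] / [8];  common shape = (4, 1, 1, 1, 1)

Row-insert the values π_1, π_2, … into P one at a time, bumping the leftmost entry strictly greater than the inserted value down to the next row. The recording tableau Q records, in position (i, j), the step at which that cell was added to P.
  Insert 2 (step 1): P = [2];  Q = [1]
  Insert 3 (step 2): P = [2, 3];  Q = [1, 2]
  Insert 7 (step 3): P = [2, 3, 7];  Q = [1, 2, 3]
  Insert 6 (step 4): P = [2, 3, 6] / [7];  Q = [1, 2, 3] / [4]
  Insert 5 (step 5): P = [2, 3, 5] / [6] / [7];  Q = [1, 2, 3] / [4] / [5]
  Insert 8 (step 6): P = [2, 3, 5, 8] / [6] / [7];  Q = [1, 2, 3, 6] / [4] / [5]
  Insert 4 (step 7): P = [2, 3, 4, 8] / [5] / [6] / [7];  Q = [1, 2, 3, 6] / [4] / [5] / [7]
  Insert 1 (step 8): P = [1, 3, 4, 8] / [2] / [5] / [6] / [7];  Q = [1, 2, 3, 6] / [4] / [5] / [7] / [8]
Final shape: (4, 1, 1, 1, 1).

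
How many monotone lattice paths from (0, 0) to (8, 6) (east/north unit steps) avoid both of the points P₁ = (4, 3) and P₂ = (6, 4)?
Number of paths = 1148

Inclusion–exclusion. Total paths: C(14, 8) = 3003. Through P₁: C(7, 4)·C(7, 4) = 1225. Through P₂: C(10, 6)·C(4, 2) = 1260. Since P₁ is strictly southwest of P₂, a monotone path through both must visit P₁ then P₂; paths through both = C(7, 4)·C(3, 2)·C(4, 2) = 630. Avoid both = 3003 − 1225 − 1260 + 630 = 1148.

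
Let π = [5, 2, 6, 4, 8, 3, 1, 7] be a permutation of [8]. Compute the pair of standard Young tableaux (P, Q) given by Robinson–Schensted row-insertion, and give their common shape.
P = [1, 3, 7] / [2, 6, 8] / [4] / [5];  Q = [1, 3, 5] / [2, 4, 8] / [6] / [7];  common shape = (3, 3, 1, 1)

Row-insert the values π_1, π_2, … into P one at a time, bumping the leftmost entry strictly greater than the inserted value down to the next row. The recording tableau Q records, in position (i, j), the step at which that cell was added to P.
  Insert 5 (step 1): P = [5];  Q = [1]
  Insert 2 (step 2): P = [2] / [5];  Q = [1] / [2]
  Insert 6 (step 3): P = [2, 6] / [5];  Q = [1, 3] / [2]
  Insert 4 (step 4): P = [2, 4] / [5, 6];  Q = [1, 3] / [2, 4]
  Insert 8 (step 5): P = [2, 4, 8] / [5, 6];  Q = [1, 3, 5] / [2, 4]
  Insert 3 (step 6): P = [2, 3, 8] / [4, 6] / [5];  Q = [1, 3, 5] / [2, 4] / [6]
  Insert 1 (step 7): P = [1, 3, 8] / [2, 6] / [4] / [5];  Q = [1, 3, 5] / [2, 4] / [6] / [7]
  Insert 7 (step 8): P = [1, 3, 7] / [2, 6, 8] / [4] / [5];  Q = [1, 3, 5] / [2, 4, 8] / [6] / [7]
Final shape: (3, 3, 1, 1).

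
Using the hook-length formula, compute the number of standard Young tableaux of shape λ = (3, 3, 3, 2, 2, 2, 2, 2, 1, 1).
# SYT of shape (3, 3, 3, 2, 2, 2, 2, 2, 1, 1) = 7936110

Hook-length formula: f^λ = n! / Π hook(c), product over all cells c of the Young diagram. For λ = (3, 3, 3, 2, 2, 2, 2, 2, 1, 1), n = 21 boxes. Hook lengths by row (left-to-right, top-to-bottom): [12, 9, 3]; [11, 8, 2]; [10, 7, 1]; [8, 5]; [7, 4]; [6, 3]; [5, 2]; [4, 1]; [2]; [1]. Product of hooks = 6437781504000. So f^λ = 21! / 6437781504000 = 51090942171709440000 / 6437781504000 = 7936110.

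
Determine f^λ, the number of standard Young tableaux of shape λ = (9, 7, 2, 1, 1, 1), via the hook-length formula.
# SYT of shape (9, 7, 2, 1, 1, 1) = 97954272

Hook-length formula: f^λ = n! / Π hook(c), product over all cells c of the Young diagram. For λ = (9, 7, 2, 1, 1, 1), n = 21 boxes. Hook lengths by row (left-to-right, top-to-bottom): [14, 10, 8, 7, 6, 5, 4, 2, 1]; [11, 7, 5, 4, 3, 2, 1]; [5, 1]; [3]; [2]; [1]. Product of hooks = 521579520000. So f^λ = 21! / 521579520000 = 51090942171709440000 / 521579520000 = 97954272.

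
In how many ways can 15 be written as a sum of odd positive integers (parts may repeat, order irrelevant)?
p_odd(15) = 27

Partitions of 15 using only odd parts 1, 3, 5, …: 15, 13+1+1, 11+3+1, 11+1+1+1+1, 9+5+1, 9+3+3, 9+3+1+1+1, 9+1+1+1+1+1+1, 7+7+1, 7+5+3, 7+5+1+1+1, 7+3+3+1+1, 7+3+1+1+1+1+1, 7+1+1+1+1+1+1+1+1, 5+5+5, 5+5+3+1+1, 5+5+1+1+1+1+1, 5+3+3+3+1, 5+3+3+1+1+1+1, 5+3+1+1+1+1+1+1+1, 5+1+1+1+1+1+1+1+1+1+1, 3+3+3+3+3, 3+3+3+3+1+1+1, 3+3+3+1+1+1+1+1+1, 3+3+1+1+1+1+1+1+1+1+1, 3+1+1+1+1+1+1+1+1+1+1+1+1, 1+1+1+1+1+1+1+1+1+1+1+1+1+1+1. There are 27. (Euler: this equals q(15), the number of distinct-part partitions.)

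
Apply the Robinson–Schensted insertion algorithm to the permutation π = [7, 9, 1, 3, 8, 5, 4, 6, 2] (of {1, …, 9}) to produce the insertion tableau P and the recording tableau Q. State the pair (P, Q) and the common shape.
P = [1, 2, 4, 6] / [3, 8] / [5] / [7] / [9];  Q = [1, 2, 5, 8] / [3, 4] / [6] / [7] / [9];  common shape = (4, 2, 1, 1, 1)

Row-insert the values π_1, π_2, … into P one at a time, bumping the leftmost entry strictly greater than the inserted value down to the next row. The recording tableau Q records, in position (i, j), the step at which that cell was added to P.
  Insert 7 (step 1): P = [7];  Q = [1]
  Insert 9 (step 2): P = [7, 9];  Q = [1, 2]
  Insert 1 (step 3): P = [1, 9] / [7];  Q = [1, 2] / [3]
  Insert 3 (step 4): P = [1, 3] / [7, 9];  Q = [1, 2] / [3, 4]
  Insert 8 (step 5): P = [1, 3, 8] / [7, 9];  Q = [1, 2, 5] / [3, 4]
  Insert 5 (step 6): P = [1, 3, 5] / [7, 8] / [9];  Q = [1, 2, 5] / [3, 4] / [6]
  Insert 4 (step 7): P = [1, 3, 4] / [5, 8] / [7] / [9];  Q = [1, 2, 5] / [3, 4] / [6] / [7]
  Insert 6 (step 8): P = [1, 3, 4, 6] / [5, 8] / [7] / [9];  Q = [1, 2, 5, 8] / [3, 4] / [6] / [7]
  Insert 2 (step 9): P = [1, 2, 4, 6] / [3, 8] / [5] / [7] / [9];  Q = [1, 2, 5, 8] / [3, 4] / [6] / [7] / [9]
Final shape: (4, 2, 1, 1, 1).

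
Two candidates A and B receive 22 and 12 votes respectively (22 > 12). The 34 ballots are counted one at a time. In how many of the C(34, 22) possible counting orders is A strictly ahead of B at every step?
Strict-lead orderings = 161280600

Total orderings of the 34 votes with 22 for A: C(34, 22) = 548354040. By the Bertrand ballot formula (Cycle Lemma / reflection principle), the number of orderings in which A is strictly ahead of B throughout is (p − q)/(p + q) · C(p + q, p) = (22 − 12)/(22 + 12) · 548354040 = 161280600.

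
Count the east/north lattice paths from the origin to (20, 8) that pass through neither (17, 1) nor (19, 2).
Number of paths = 3104853

Inclusion–exclusion. Total paths: C(28, 20) = 3108105. Through P₁: C(18, 17)·C(10, 3) = 2160. Through P₂: C(21, 19)·C(7, 1) = 1470. Since P₁ is strictly southwest of P₂, a monotone path through both must visit P₁ then P₂; paths through both = C(18, 17)·C(3, 2)·C(7, 1) = 378. Avoid both = 3108105 − 2160 − 1470 + 378 = 3104853.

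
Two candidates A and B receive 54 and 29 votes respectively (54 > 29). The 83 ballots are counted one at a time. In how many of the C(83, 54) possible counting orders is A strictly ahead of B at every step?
Strict-lead orderings = 5822503531254673098000

Total orderings of the 83 votes with 54 for A: C(83, 54) = 19330711723765514685360. By the Bertrand ballot formula (Cycle Lemma / reflection principle), the number of orderings in which A is strictly ahead of B throughout is (p − q)/(p + q) · C(p + q, p) = (54 − 29)/(54 + 29) · 19330711723765514685360 = 5822503531254673098000.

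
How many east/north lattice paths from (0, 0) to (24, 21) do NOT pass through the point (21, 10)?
Number of paths = 3757511562090

Total paths from (0, 0) to (24, 21): C(45, 24) = 3773655750150. Paths through (21, 10): (paths (0, 0) → (21, 10)) × (paths (21, 10) → (24, 21)) = C(31, 21) · C(14, 3) = 44352165 · 364 = 16144188060. Avoidance count = 3773655750150 − 16144188060 = 3757511562090.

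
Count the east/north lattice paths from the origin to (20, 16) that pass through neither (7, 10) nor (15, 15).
Number of paths = 5999681310

Inclusion–exclusion. Total paths: C(36, 20) = 7307872110. Through P₁: C(17, 7)·C(19, 13) = 527663136. Through P₂: C(30, 15)·C(6, 5) = 930705120. Since P₁ is strictly southwest of P₂, a monotone path through both must visit P₁ then P₂; paths through both = C(17, 7)·C(13, 8)·C(6, 5) = 150177456. Avoid both = 7307872110 − 527663136 − 930705120 + 150177456 = 5999681310.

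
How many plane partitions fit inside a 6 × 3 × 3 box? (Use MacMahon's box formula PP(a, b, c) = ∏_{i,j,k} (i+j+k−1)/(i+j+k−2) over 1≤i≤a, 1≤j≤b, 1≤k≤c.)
PP(6, 3, 3) = 41580

Evaluate the triple product over i = 1..6, j = 1..3, k = 1..3. The factors are (2/1) · (3/2) · (4/3) · (3/2) · (4/3) · (5/4) · (4/3) · (5/4) · … (54 factors total). The numerators and denominators telescope so the product is an integer; carrying out the multiplication exactly gives PP(6, 3, 3) = 41580.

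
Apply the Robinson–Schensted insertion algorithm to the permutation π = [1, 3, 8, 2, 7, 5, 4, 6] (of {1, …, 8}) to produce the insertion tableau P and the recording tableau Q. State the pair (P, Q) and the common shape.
P = [1, 2, 4, 6] / [3, 5] / [7] / [8];  Q = [1, 2, 3, 8] / [4, 5] / [6] / [7];  common shape = (4, 2, 1, 1)

Row-insert the values π_1, π_2, … into P one at a time, bumping the leftmost entry strictly greater than the inserted value down to the next row. The recording tableau Q records, in position (i, j), the step at which that cell was added to P.
  Insert 1 (step 1): P = [1];  Q = [1]
  Insert 3 (step 2): P = [1, 3];  Q = [1, 2]
  Insert 8 (step 3): P = [1, 3, 8];  Q = [1, 2, 3]
  Insert 2 (step 4): P = [1, 2, 8] / [3];  Q = [1, 2, 3] / [4]
  Insert 7 (step 5): P = [1, 2, 7] / [3, 8];  Q = [1, 2, 3] / [4, 5]
  Insert 5 (step 6): P = [1, 2, 5] / [3, 7] / [8];  Q = [1, 2, 3] / [4, 5] / [6]
  Insert 4 (step 7): P = [1, 2, 4] / [3, 5] / [7] / [8];  Q = [1, 2, 3] / [4, 5] / [6] / [7]
  Insert 6 (step 8): P = [1, 2, 4, 6] / [3, 5] / [7] / [8];  Q = [1, 2, 3, 8] / [4, 5] / [6] / [7]
Final shape: (4, 2, 1, 1).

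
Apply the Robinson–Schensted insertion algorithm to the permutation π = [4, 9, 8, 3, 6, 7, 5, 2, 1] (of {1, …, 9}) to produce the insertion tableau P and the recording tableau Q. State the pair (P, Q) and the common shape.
P = [1, 5, 7] / [2, 6] / [3] / [4] / [8] / [9];  Q = [1, 2, 6] / [3, 5] / [4] / [7] / [8] / [9];  common shape = (3, 2, 1, 1, 1, 1)

Row-insert the values π_1, π_2, … into P one at a time, bumping the leftmost entry strictly greater than the inserted value down to the next row. The recording tableau Q records, in position (i, j), the step at which that cell was added to P.
  Insert 4 (step 1): P = [4];  Q = [1]
  Insert 9 (step 2): P = [4, 9];  Q = [1, 2]
  Insert 8 (step 3): P = [4, 8] / [9];  Q = [1, 2] / [3]
  Insert 3 (step 4): P = [3, 8] / [4] / [9];  Q = [1, 2] / [3] / [4]
  Insert 6 (step 5): P = [3, 6] / [4, 8] / [9];  Q = [1, 2] / [3, 5] / [4]
  Insert 7 (step 6): P = [3, 6, 7] / [4, 8] / [9];  Q = [1, 2, 6] / [3, 5] / [4]
  Insert 5 (step 7): P = [3, 5, 7] / [4, 6] / [8] / [9];  Q = [1, 2, 6] / [3, 5] / [4] / [7]
  Insert 2 (step 8): P = [2, 5, 7] / [3, 6] / [4] / [8] / [9];  Q = [1, 2, 6] / [3, 5] / [4] / [7] / [8]
  Insert 1 (step 9): P = [1, 5, 7] / [2, 6] / [3] / [4] / [8] / [9];  Q = [1, 2, 6] / [3, 5] / [4] / [7] / [8] / [9]
Final shape: (3, 2, 1, 1, 1, 1).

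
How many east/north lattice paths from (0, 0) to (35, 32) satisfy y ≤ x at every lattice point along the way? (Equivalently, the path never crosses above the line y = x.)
Number of paths = 1490397410607839734

By the reflection principle (André's argument), the number of monotone paths to (35, 32) with n ≤ m that never go above y = x is C(67, 35) − C(67, 36) = 13413576695470557606 − 11923179284862717872 = 1490397410607839734.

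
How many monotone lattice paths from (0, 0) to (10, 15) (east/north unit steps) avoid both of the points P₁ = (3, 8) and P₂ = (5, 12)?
Number of paths = 2494552

Inclusion–exclusion. Total paths: C(25, 10) = 3268760. Through P₁: C(11, 3)·C(14, 7) = 566280. Through P₂: C(17, 5)·C(8, 5) = 346528. Since P₁ is strictly southwest of P₂, a monotone path through both must visit P₁ then P₂; paths through both = C(11, 3)·C(6, 2)·C(8, 5) = 138600. Avoid both = 3268760 − 566280 − 346528 + 138600 = 2494552.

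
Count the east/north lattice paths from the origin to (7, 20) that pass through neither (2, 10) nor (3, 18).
Number of paths = 678792

Inclusion–exclusion. Total paths: C(27, 7) = 888030. Through P₁: C(12, 2)·C(15, 5) = 198198. Through P₂: C(21, 3)·C(6, 4) = 19950. Since P₁ is strictly southwest of P₂, a monotone path through both must visit P₁ then P₂; paths through both = C(12, 2)·C(9, 1)·C(6, 4) = 8910. Avoid both = 888030 − 198198 − 19950 + 8910 = 678792.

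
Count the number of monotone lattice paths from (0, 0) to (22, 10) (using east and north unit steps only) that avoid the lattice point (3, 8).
Number of paths = 64477590

Total paths from (0, 0) to (22, 10): C(32, 22) = 64512240. Paths through (3, 8): (paths (0, 0) → (3, 8)) × (paths (3, 8) → (22, 10)) = C(11, 3) · C(21, 19) = 165 · 210 = 34650. Avoidance count = 64512240 − 34650 = 64477590.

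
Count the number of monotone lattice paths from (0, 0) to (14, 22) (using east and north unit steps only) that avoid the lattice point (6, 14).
Number of paths = 3297456000

Total paths from (0, 0) to (14, 22): C(36, 14) = 3796297200. Paths through (6, 14): (paths (0, 0) → (6, 14)) × (paths (6, 14) → (14, 22)) = C(20, 6) · C(16, 8) = 38760 · 12870 = 498841200. Avoidance count = 3796297200 − 498841200 = 3297456000.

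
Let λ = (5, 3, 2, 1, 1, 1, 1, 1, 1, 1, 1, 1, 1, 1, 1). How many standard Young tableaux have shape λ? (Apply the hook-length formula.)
# SYT of shape (5, 3, 2, 1, 1, 1, 1, 1, 1, 1, 1, 1, 1, 1, 1) = 3828825

Hook-length formula: f^λ = n! / Π hook(c), product over all cells c of the Young diagram. For λ = (5, 3, 2, 1, 1, 1, 1, 1, 1, 1, 1, 1, 1, 1, 1), n = 22 boxes. Hook lengths by row (left-to-right, top-to-bottom): [19, 6, 4, 2, 1]; [16, 3, 1]; [14, 1]; [12]; [11]; [10]; [9]; [8]; [7]; [6]; [5]; [4]; [3]; [2]; [1]. Product of hooks = 293562836582400. So f^λ = 22! / 293562836582400 = 1124000727777607680000 / 293562836582400 = 3828825.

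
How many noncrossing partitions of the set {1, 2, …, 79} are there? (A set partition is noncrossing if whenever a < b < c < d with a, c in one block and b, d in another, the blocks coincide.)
C_79 = 289450081175264899454283846029490767264392230

These noncrossing partitions are counted by the Catalan number C_n = (1/(n + 1)) · C(2n, n). For n = 79: C_79 = (1/80) · C(158, 79) = 23156006494021191956342707682359261381151378400/80 = 289450081175264899454283846029490767264392230.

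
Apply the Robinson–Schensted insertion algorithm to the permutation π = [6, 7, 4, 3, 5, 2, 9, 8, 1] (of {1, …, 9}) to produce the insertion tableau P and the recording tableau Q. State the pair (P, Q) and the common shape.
P = [1, 5, 8] / [2, 7, 9] / [3] / [4] / [6];  Q = [1, 2, 7] / [3, 5, 8] / [4] / [6] / [9];  common shape = (3, 3, 1, 1, 1)

Row-insert the values π_1, π_2, … into P one at a time, bumping the leftmost entry strictly greater than the inserted value down to the next row. The recording tableau Q records, in position (i, j), the step at which that cell was added to P.
  Insert 6 (step 1): P = [6];  Q = [1]
  Insert 7 (step 2): P = [6, 7];  Q = [1, 2]
  Insert 4 (step 3): P = [4, 7] / [6];  Q = [1, 2] / [3]
  Insert 3 (step 4): P = [3, 7] / [4] / [6];  Q = [1, 2] / [3] / [4]
  Insert 5 (step 5): P = [3, 5] / [4, 7] / [6];  Q = [1, 2] / [3, 5] / [4]
  Insert 2 (step 6): P = [2, 5] / [3, 7] / [4] / [6];  Q = [1, 2] / [3, 5] / [4] / [6]
  Insert 9 (step 7): P = [2, 5, 9] / [3, 7] / [4] / [6];  Q = [1, 2, 7] / [3, 5] / [4] / [6]
  Insert 8 (step 8): P = [2, 5, 8] / [3, 7, 9] / [4] / [6];  Q = [1, 2, 7] / [3, 5, 8] / [4] / [6]
  Insert 1 (step 9): P = [1, 5, 8] / [2, 7, 9] / [3] / [4] / [6];  Q = [1, 2, 7] / [3, 5, 8] / [4] / [6] / [9]
Final shape: (3, 3, 1, 1, 1).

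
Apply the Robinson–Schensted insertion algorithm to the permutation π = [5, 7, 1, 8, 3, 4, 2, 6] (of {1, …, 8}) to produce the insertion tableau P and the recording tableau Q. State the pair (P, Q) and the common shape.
P = [1, 2, 4, 6] / [3, 7, 8] / [5];  Q = [1, 2, 4, 8] / [3, 5, 6] / [7];  common shape = (4, 3, 1)

Row-insert the values π_1, π_2, … into P one at a time, bumping the leftmost entry strictly greater than the inserted value down to the next row. The recording tableau Q records, in position (i, j), the step at which that cell was added to P.
  Insert 5 (step 1): P = [5];  Q = [1]
  Insert 7 (step 2): P = [5, 7];  Q = [1, 2]
  Insert 1 (step 3): P = [1, 7] / [5];  Q = [1, 2] / [3]
  Insert 8 (step 4): P = [1, 7, 8] / [5];  Q = [1, 2, 4] / [3]
  Insert 3 (step 5): P = [1, 3, 8] / [5, 7];  Q = [1, 2, 4] / [3, 5]
  Insert 4 (step 6): P = [1, 3, 4] / [5, 7, 8];  Q = [1, 2, 4] / [3, 5, 6]
  Insert 2 (step 7): P = [1, 2, 4] / [3, 7, 8] / [5];  Q = [1, 2, 4] / [3, 5, 6] / [7]
  Insert 6 (step 8): P = [1, 2, 4, 6] / [3, 7, 8] / [5];  Q = [1, 2, 4, 8] / [3, 5, 6] / [7]
Final shape: (4, 3, 1).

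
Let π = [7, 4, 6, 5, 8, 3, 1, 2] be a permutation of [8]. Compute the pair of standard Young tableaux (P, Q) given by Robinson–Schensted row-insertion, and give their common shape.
P = [1, 2, 8] / [3, 5] / [4] / [6] / [7];  Q = [1, 3, 5] / [2, 8] / [4] / [6] / [7];  common shape = (3, 2, 1, 1, 1)

Row-insert the values π_1, π_2, … into P one at a time, bumping the leftmost entry strictly greater than the inserted value down to the next row. The recording tableau Q records, in position (i, j), the step at which that cell was added to P.
  Insert 7 (step 1): P = [7];  Q = [1]
  Insert 4 (step 2): P = [4] / [7];  Q = [1] / [2]
  Insert 6 (step 3): P = [4, 6] / [7];  Q = [1, 3] / [2]
  Insert 5 (step 4): P = [4, 5] / [6] / [7];  Q = [1, 3] / [2] / [4]
  Insert 8 (step 5): P = [4, 5, 8] / [6] / [7];  Q = [1, 3, 5] / [2] / [4]
  Insert 3 (step 6): P = [3, 5, 8] / [4] / [6] / [7];  Q = [1, 3, 5] / [2] / [4] / [6]
  Insert 1 (step 7): P = [1, 5, 8] / [3] / [4] / [6] / [7];  Q = [1, 3, 5] / [2] / [4] / [6] / [7]
  Insert 2 (step 8): P = [1, 2, 8] / [3, 5] / [4] / [6] / [7];  Q = [1, 3, 5] / [2, 8] / [4] / [6] / [7]
Final shape: (3, 2, 1, 1, 1).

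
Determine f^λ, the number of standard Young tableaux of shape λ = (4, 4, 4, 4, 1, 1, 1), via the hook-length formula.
# SYT of shape (4, 4, 4, 4, 1, 1, 1) = 3879876

Hook-length formula: f^λ = n! / Π hook(c), product over all cells c of the Young diagram. For λ = (4, 4, 4, 4, 1, 1, 1), n = 19 boxes. Hook lengths by row (left-to-right, top-to-bottom): [10, 6, 5, 4]; [9, 5, 4, 3]; [8, 4, 3, 2]; [7, 3, 2, 1]; [3]; [2]; [1]. Product of hooks = 31352832000. So f^λ = 19! / 31352832000 = 121645100408832000 / 31352832000 = 3879876.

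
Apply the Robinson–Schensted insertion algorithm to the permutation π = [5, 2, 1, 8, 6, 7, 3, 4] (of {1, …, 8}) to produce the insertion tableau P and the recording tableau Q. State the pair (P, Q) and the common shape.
P = [1, 3, 4] / [2, 6, 7] / [5, 8];  Q = [1, 4, 6] / [2, 5, 8] / [3, 7];  common shape = (3, 3, 2)

Row-insert the values π_1, π_2, … into P one at a time, bumping the leftmost entry strictly greater than the inserted value down to the next row. The recording tableau Q records, in position (i, j), the step at which that cell was added to P.
  Insert 5 (step 1): P = [5];  Q = [1]
  Insert 2 (step 2): P = [2] / [5];  Q = [1] / [2]
  Insert 1 (step 3): P = [1] / [2] / [5];  Q = [1] / [2] / [3]
  Insert 8 (step 4): P = [1, 8] / [2] / [5];  Q = [1, 4] / [2] / [3]
  Insert 6 (step 5): P = [1, 6] / [2, 8] / [5];  Q = [1, 4] / [2, 5] / [3]
  Insert 7 (step 6): P = [1, 6, 7] / [2, 8] / [5];  Q = [1, 4, 6] / [2, 5] / [3]
  Insert 3 (step 7): P = [1, 3, 7] / [2, 6] / [5, 8];  Q = [1, 4, 6] / [2, 5] / [3, 7]
  Insert 4 (step 8): P = [1, 3, 4] / [2, 6, 7] / [5, 8];  Q = [1, 4, 6] / [2, 5, 8] / [3, 7]
Final shape: (3, 3, 2).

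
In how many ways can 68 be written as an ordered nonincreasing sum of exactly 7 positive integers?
p(68, 7 parts) = 47527

Partitions of n into exactly k parts are in bijection with partitions of n − k into at most k parts (subtract 1 from each part). So p(68, exactly 7) = p(61, parts ≤ 7). Computing via the recurrence p(m, j) = p(m, j−1) + p(m−j, j) gives 47527.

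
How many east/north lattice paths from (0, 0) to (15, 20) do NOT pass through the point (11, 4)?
Number of paths = 3241329735

Total paths from (0, 0) to (15, 20): C(35, 15) = 3247943160. Paths through (11, 4): (paths (0, 0) → (11, 4)) × (paths (11, 4) → (15, 20)) = C(15, 11) · C(20, 4) = 1365 · 4845 = 6613425. Avoidance count = 3247943160 − 6613425 = 3241329735.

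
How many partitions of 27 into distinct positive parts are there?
q(27) = 192

A partition into distinct parts is a strictly decreasing sequence summing to n. The recurrence d(n, m) = d(n, m−1) + d(n−m, m−1) (use part m at most once) with q(n) = d(n, n) gives q(27) = 192. (Euler's theorem: # distinct-part partitions = # odd-part partitions.)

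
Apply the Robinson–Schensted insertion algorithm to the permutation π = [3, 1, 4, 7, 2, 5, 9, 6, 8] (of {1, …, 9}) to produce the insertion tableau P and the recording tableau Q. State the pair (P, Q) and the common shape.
P = [1, 2, 5, 6, 8] / [3, 4, 7, 9];  Q = [1, 3, 4, 7, 9] / [2, 5, 6, 8];  common shape = (5, 4)

Row-insert the values π_1, π_2, … into P one at a time, bumping the leftmost entry strictly greater than the inserted value down to the next row. The recording tableau Q records, in position (i, j), the step at which that cell was added to P.
  Insert 3 (step 1): P = [3];  Q = [1]
  Insert 1 (step 2): P = [1] / [3];  Q = [1] / [2]
  Insert 4 (step 3): P = [1, 4] / [3];  Q = [1, 3] / [2]
  Insert 7 (step 4): P = [1, 4, 7] / [3];  Q = [1, 3, 4] / [2]
  Insert 2 (step 5): P = [1, 2, 7] / [3, 4];  Q = [1, 3, 4] / [2, 5]
  Insert 5 (step 6): P = [1, 2, 5] / [3, 4, 7];  Q = [1, 3, 4] / [2, 5, 6]
  Insert 9 (step 7): P = [1, 2, 5, 9] / [3, 4, 7];  Q = [1, 3, 4, 7] / [2, 5, 6]
  Insert 6 (step 8): P = [1, 2, 5, 6] / [3, 4, 7, 9];  Q = [1, 3, 4, 7] / [2, 5, 6, 8]
  Insert 8 (step 9): P = [1, 2, 5, 6, 8] / [3, 4, 7, 9];  Q = [1, 3, 4, 7, 9] / [2, 5, 6, 8]
Final shape: (5, 4).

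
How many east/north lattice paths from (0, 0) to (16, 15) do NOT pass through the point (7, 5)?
Number of paths = 227376819

Total paths from (0, 0) to (16, 15): C(31, 16) = 300540195. Paths through (7, 5): (paths (0, 0) → (7, 5)) × (paths (7, 5) → (16, 15)) = C(12, 7) · C(19, 9) = 792 · 92378 = 73163376. Avoidance count = 300540195 − 73163376 = 227376819.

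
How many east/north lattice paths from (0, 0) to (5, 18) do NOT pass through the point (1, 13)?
Number of paths = 31885

Total paths from (0, 0) to (5, 18): C(23, 5) = 33649. Paths through (1, 13): (paths (0, 0) → (1, 13)) × (paths (1, 13) → (5, 18)) = C(14, 1) · C(9, 4) = 14 · 126 = 1764. Avoidance count = 33649 − 1764 = 31885.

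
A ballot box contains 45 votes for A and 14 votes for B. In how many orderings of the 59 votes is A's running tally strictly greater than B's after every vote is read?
Strict-lead orderings = 6987359173620

Total orderings of the 59 votes with 45 for A: C(59, 45) = 13298522298180. By the Bertrand ballot formula (Cycle Lemma / reflection principle), the number of orderings in which A is strictly ahead of B throughout is (p − q)/(p + q) · C(p + q, p) = (45 − 14)/(45 + 14) · 13298522298180 = 6987359173620.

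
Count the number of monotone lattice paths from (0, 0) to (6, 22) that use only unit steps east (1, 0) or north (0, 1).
Number of paths = 376740

A monotone lattice path from (0, 0) to (6, 22) consists of 6 east steps and 22 north steps in some order, so it is determined by which 6 of the 28 steps are east. The count is C(28, 6) = 376740.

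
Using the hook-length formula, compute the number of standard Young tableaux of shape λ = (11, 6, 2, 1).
# SYT of shape (11, 6, 2, 1) = 6928350

Hook-length formula: f^λ = n! / Π hook(c), product over all cells c of the Young diagram. For λ = (11, 6, 2, 1), n = 20 boxes. Hook lengths by row (left-to-right, top-to-bottom): [14, 12, 10, 9, 8, 7, 5, 4, 3, 2, 1]; [8, 6, 4, 3, 2, 1]; [3, 1]; [1]. Product of hooks = 351151718400. So f^λ = 20! / 351151718400 = 2432902008176640000 / 351151718400 = 6928350.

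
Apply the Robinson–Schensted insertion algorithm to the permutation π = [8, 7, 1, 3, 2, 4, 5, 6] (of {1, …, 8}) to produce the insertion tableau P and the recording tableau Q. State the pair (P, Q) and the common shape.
P = [1, 2, 4, 5, 6] / [3] / [7] / [8];  Q = [1, 4, 6, 7, 8] / [2] / [3] / [5];  common shape = (5, 1, 1, 1)

Row-insert the values π_1, π_2, … into P one at a time, bumping the leftmost entry strictly greater than the inserted value down to the next row. The recording tableau Q records, in position (i, j), the step at which that cell was added to P.
  Insert 8 (step 1): P = [8];  Q = [1]
  Insert 7 (step 2): P = [7] / [8];  Q = [1] / [2]
  Insert 1 (step 3): P = [1] / [7] / [8];  Q = [1] / [2] / [3]
  Insert 3 (step 4): P = [1, 3] / [7] / [8];  Q = [1, 4] / [2] / [3]
  Insert 2 (step 5): P = [1, 2] / [3] / [7] / [8];  Q = [1, 4] / [2] / [3] / [5]
  Insert 4 (step 6): P = [1, 2, 4] / [3] / [7] / [8];  Q = [1, 4, 6] / [2] / [3] / [5]
  Insert 5 (step 7): P = [1, 2, 4, 5] / [3] / [7] / [8];  Q = [1, 4, 6, 7] / [2] / [3] / [5]
  Insert 6 (step 8): P = [1, 2, 4, 5, 6] / [3] / [7] / [8];  Q = [1, 4, 6, 7, 8] / [2] / [3] / [5]
Final shape: (5, 1, 1, 1).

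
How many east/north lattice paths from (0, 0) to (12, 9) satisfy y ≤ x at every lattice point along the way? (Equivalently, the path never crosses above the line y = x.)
Number of paths = 90440

By the reflection principle (André's argument), the number of monotone paths to (12, 9) with n ≤ m that never go above y = x is C(21, 12) − C(21, 13) = 293930 − 203490 = 90440.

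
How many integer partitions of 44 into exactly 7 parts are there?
p(44, 7 parts) = 4526

Partitions of n into exactly k parts are in bijection with partitions of n − k into at most k parts (subtract 1 from each part). So p(44, exactly 7) = p(37, parts ≤ 7). Computing via the recurrence p(m, j) = p(m, j−1) + p(m−j, j) gives 4526.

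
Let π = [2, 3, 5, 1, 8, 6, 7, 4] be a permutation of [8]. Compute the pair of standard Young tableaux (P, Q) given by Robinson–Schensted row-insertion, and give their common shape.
P = [1, 3, 4, 6, 7] / [2, 5] / [8];  Q = [1, 2, 3, 5, 7] / [4, 6] / [8];  common shape = (5, 2, 1)

Row-insert the values π_1, π_2, … into P one at a time, bumping the leftmost entry strictly greater than the inserted value down to the next row. The recording tableau Q records, in position (i, j), the step at which that cell was added to P.
  Insert 2 (step 1): P = [2];  Q = [1]
  Insert 3 (step 2): P = [2, 3];  Q = [1, 2]
  Insert 5 (step 3): P = [2, 3, 5];  Q = [1, 2, 3]
  Insert 1 (step 4): P = [1, 3, 5] / [2];  Q = [1, 2, 3] / [4]
  Insert 8 (step 5): P = [1, 3, 5, 8] / [2];  Q = [1, 2, 3, 5] / [4]
  Insert 6 (step 6): P = [1, 3, 5, 6] / [2, 8];  Q = [1, 2, 3, 5] / [4, 6]
  Insert 7 (step 7): P = [1, 3, 5, 6, 7] / [2, 8];  Q = [1, 2, 3, 5, 7] / [4, 6]
  Insert 4 (step 8): P = [1, 3, 4, 6, 7] / [2, 5] / [8];  Q = [1, 2, 3, 5, 7] / [4, 6] / [8]
Final shape: (5, 2, 1).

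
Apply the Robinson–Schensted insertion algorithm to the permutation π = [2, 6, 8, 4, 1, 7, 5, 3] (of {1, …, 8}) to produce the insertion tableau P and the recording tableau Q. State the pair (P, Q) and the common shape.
P = [1, 3, 5] / [2, 4] / [6, 7] / [8];  Q = [1, 2, 3] / [4, 6] / [5, 7] / [8];  common shape = (3, 2, 2, 1)

Row-insert the values π_1, π_2, … into P one at a time, bumping the leftmost entry strictly greater than the inserted value down to the next row. The recording tableau Q records, in position (i, j), the step at which that cell was added to P.
  Insert 2 (step 1): P = [2];  Q = [1]
  Insert 6 (step 2): P = [2, 6];  Q = [1, 2]
  Insert 8 (step 3): P = [2, 6, 8];  Q = [1, 2, 3]
  Insert 4 (step 4): P = [2, 4, 8] / [6];  Q = [1, 2, 3] / [4]
  Insert 1 (step 5): P = [1, 4, 8] / [2] / [6];  Q = [1, 2, 3] / [4] / [5]
  Insert 7 (step 6): P = [1, 4, 7] / [2, 8] / [6];  Q = [1, 2, 3] / [4, 6] / [5]
  Insert 5 (step 7): P = [1, 4, 5] / [2, 7] / [6, 8];  Q = [1, 2, 3] / [4, 6] / [5, 7]
  Insert 3 (step 8): P = [1, 3, 5] / [2, 4] / [6, 7] / [8];  Q = [1, 2, 3] / [4, 6] / [5, 7] / [8]
Final shape: (3, 2, 2, 1).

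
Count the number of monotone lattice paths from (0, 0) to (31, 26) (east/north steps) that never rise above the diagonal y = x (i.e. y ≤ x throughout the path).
Number of paths = 2291416680811797

By the reflection principle (André's argument), the number of monotone paths to (31, 26) with n ≤ m that never go above y = x is C(57, 31) − C(57, 32) = 12220888964329584 − 9929472283517787 = 2291416680811797.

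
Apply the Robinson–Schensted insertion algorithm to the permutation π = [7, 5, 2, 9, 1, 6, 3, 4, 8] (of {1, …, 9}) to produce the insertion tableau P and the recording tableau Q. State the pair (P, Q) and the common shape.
P = [1, 3, 4, 8] / [2, 6] / [5, 9] / [7];  Q = [1, 4, 8, 9] / [2, 6] / [3, 7] / [5];  common shape = (4, 2, 2, 1)

Row-insert the values π_1, π_2, … into P one at a time, bumping the leftmost entry strictly greater than the inserted value down to the next row. The recording tableau Q records, in position (i, j), the step at which that cell was added to P.
  Insert 7 (step 1): P = [7];  Q = [1]
  Insert 5 (step 2): P = [5] / [7];  Q = [1] / [2]
  Insert 2 (step 3): P = [2] / [5] / [7];  Q = [1] / [2] / [3]
  Insert 9 (step 4): P = [2, 9] / [5] / [7];  Q = [1, 4] / [2] / [3]
  Insert 1 (step 5): P = [1, 9] / [2] / [5] / [7];  Q = [1, 4] / [2] / [3] / [5]
  Insert 6 (step 6): P = [1, 6] / [2, 9] / [5] / [7];  Q = [1, 4] / [2, 6] / [3] / [5]
  Insert 3 (step 7): P = [1, 3] / [2, 6] / [5, 9] / [7];  Q = [1, 4] / [2, 6] / [3, 7] / [5]
  Insert 4 (step 8): P = [1, 3, 4] / [2, 6] / [5, 9] / [7];  Q = [1, 4, 8] / [2, 6] / [3, 7] / [5]
  Insert 8 (step 9): P = [1, 3, 4, 8] / [2, 6] / [5, 9] / [7];  Q = [1, 4, 8, 9] / [2, 6] / [3, 7] / [5]
Final shape: (4, 2, 2, 1).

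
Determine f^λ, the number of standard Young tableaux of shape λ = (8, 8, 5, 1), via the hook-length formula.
# SYT of shape (8, 8, 5, 1) = 96996900

Hook-length formula: f^λ = n! / Π hook(c), product over all cells c of the Young diagram. For λ = (8, 8, 5, 1), n = 22 boxes. Hook lengths by row (left-to-right, top-to-bottom): [11, 9, 8, 7, 6, 4, 3, 2]; [10, 8, 7, 6, 5, 3, 2, 1]; [6, 4, 3, 2, 1]; [1]. Product of hooks = 11588006707200. So f^λ = 22! / 11588006707200 = 1124000727777607680000 / 11588006707200 = 96996900.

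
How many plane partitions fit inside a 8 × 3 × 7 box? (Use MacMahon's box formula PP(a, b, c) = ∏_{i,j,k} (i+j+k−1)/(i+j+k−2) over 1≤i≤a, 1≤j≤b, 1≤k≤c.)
PP(8, 3, 7) = 4971151900

Evaluate the triple product over i = 1..8, j = 1..3, k = 1..7. The factors are (2/1) · (3/2) · (4/3) · (5/4) · (6/5) · (7/6) · (8/7) · (3/2) · … (168 factors total). The numerators and denominators telescope so the product is an integer; carrying out the multiplication exactly gives PP(8, 3, 7) = 4971151900.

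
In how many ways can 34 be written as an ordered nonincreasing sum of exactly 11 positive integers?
p(34, 11 parts) = 1060

Partitions of n into exactly k parts are in bijection with partitions of n − k into at most k parts (subtract 1 from each part). So p(34, exactly 11) = p(23, parts ≤ 11). Computing via the recurrence p(m, j) = p(m, j−1) + p(m−j, j) gives 1060.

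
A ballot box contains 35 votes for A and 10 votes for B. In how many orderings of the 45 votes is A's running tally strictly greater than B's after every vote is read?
Strict-lead orderings = 1772326270

Total orderings of the 45 votes with 35 for A: C(45, 35) = 3190187286. By the Bertrand ballot formula (Cycle Lemma / reflection principle), the number of orderings in which A is strictly ahead of B throughout is (p − q)/(p + q) · C(p + q, p) = (35 − 10)/(35 + 10) · 3190187286 = 1772326270.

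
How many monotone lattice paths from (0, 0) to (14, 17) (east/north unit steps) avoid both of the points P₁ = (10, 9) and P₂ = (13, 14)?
Number of paths = 159914887

Inclusion–exclusion. Total paths: C(31, 14) = 265182525. Through P₁: C(19, 10)·C(12, 4) = 45727110. Through P₂: C(27, 13)·C(4, 1) = 80233200. Since P₁ is strictly southwest of P₂, a monotone path through both must visit P₁ then P₂; paths through both = C(19, 10)·C(8, 3)·C(4, 1) = 20692672. Avoid both = 265182525 − 45727110 − 80233200 + 20692672 = 159914887.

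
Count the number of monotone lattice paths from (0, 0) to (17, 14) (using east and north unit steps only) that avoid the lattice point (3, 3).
Number of paths = 176034525

Total paths from (0, 0) to (17, 14): C(31, 17) = 265182525. Paths through (3, 3): (paths (0, 0) → (3, 3)) × (paths (3, 3) → (17, 14)) = C(6, 3) · C(25, 14) = 20 · 4457400 = 89148000. Avoidance count = 265182525 − 89148000 = 176034525.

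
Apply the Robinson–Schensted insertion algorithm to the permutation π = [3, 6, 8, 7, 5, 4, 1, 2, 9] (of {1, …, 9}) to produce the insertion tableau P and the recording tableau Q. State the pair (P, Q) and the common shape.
P = [1, 2, 7, 9] / [3, 4] / [5] / [6] / [8];  Q = [1, 2, 3, 9] / [4, 8] / [5] / [6] / [7];  common shape = (4, 2, 1, 1, 1)

Row-insert the values π_1, π_2, … into P one at a time, bumping the leftmost entry strictly greater than the inserted value down to the next row. The recording tableau Q records, in position (i, j), the step at which that cell was added to P.
  Insert 3 (step 1): P = [3];  Q = [1]
  Insert 6 (step 2): P = [3, 6];  Q = [1, 2]
  Insert 8 (step 3): P = [3, 6, 8];  Q = [1, 2, 3]
  Insert 7 (step 4): P = [3, 6, 7] / [8];  Q = [1, 2, 3] / [4]
  Insert 5 (step 5): P = [3, 5, 7] / [6] / [8];  Q = [1, 2, 3] / [4] / [5]
  Insert 4 (step 6): P = [3, 4, 7] / [5] / [6] / [8];  Q = [1, 2, 3] / [4] / [5] / [6]
  Insert 1 (step 7): P = [1, 4, 7] / [3] / [5] / [6] / [8];  Q = [1, 2, 3] / [4] / [5] / [6] / [7]
  Insert 2 (step 8): P = [1, 2, 7] / [3, 4] / [5] / [6] / [8];  Q = [1, 2, 3] / [4, 8] / [5] / [6] / [7]
  Insert 9 (step 9): P = [1, 2, 7, 9] / [3, 4] / [5] / [6] / [8];  Q = [1, 2, 3, 9] / [4, 8] / [5] / [6] / [7]
Final shape: (4, 2, 1, 1, 1).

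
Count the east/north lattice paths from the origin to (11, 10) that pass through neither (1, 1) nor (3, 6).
Number of paths = 147170

Inclusion–exclusion. Total paths: C(21, 11) = 352716. Through P₁: C(2, 1)·C(19, 10) = 184756. Through P₂: C(9, 3)·C(12, 8) = 41580. Since P₁ is strictly southwest of P₂, a monotone path through both must visit P₁ then P₂; paths through both = C(2, 1)·C(7, 2)·C(12, 8) = 20790. Avoid both = 352716 − 184756 − 41580 + 20790 = 147170.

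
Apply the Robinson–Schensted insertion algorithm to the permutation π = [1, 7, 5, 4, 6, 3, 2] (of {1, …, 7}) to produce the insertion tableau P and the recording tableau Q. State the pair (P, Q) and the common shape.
P = [1, 2, 6] / [3] / [4] / [5] / [7];  Q = [1, 2, 5] / [3] / [4] / [6] / [7];  common shape = (3, 1, 1, 1, 1)

Row-insert the values π_1, π_2, … into P one at a time, bumping the leftmost entry strictly greater than the inserted value down to the next row. The recording tableau Q records, in position (i, j), the step at which that cell was added to P.
  Insert 1 (step 1): P = [1];  Q = [1]
  Insert 7 (step 2): P = [1, 7];  Q = [1, 2]
  Insert 5 (step 3): P = [1, 5] / [7];  Q = [1, 2] / [3]
  Insert 4 (step 4): P = [1, 4] / [5] / [7];  Q = [1, 2] / [3] / [4]
  Insert 6 (step 5): P = [1, 4, 6] / [5] / [7];  Q = [1, 2, 5] / [3] / [4]
  Insert 3 (step 6): P = [1, 3, 6] / [4] / [5] / [7];  Q = [1, 2, 5] / [3] / [4] / [6]
  Insert 2 (step 7): P = [1, 2, 6] / [3] / [4] / [5] / [7];  Q = [1, 2, 5] / [3] / [4] / [6] / [7]
Final shape: (3, 1, 1, 1, 1).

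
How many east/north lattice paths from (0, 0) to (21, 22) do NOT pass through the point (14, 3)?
Number of paths = 1051602177860

Total paths from (0, 0) to (21, 22): C(43, 21) = 1052049481860. Paths through (14, 3): (paths (0, 0) → (14, 3)) × (paths (14, 3) → (21, 22)) = C(17, 14) · C(26, 7) = 680 · 657800 = 447304000. Avoidance count = 1052049481860 − 447304000 = 1051602177860.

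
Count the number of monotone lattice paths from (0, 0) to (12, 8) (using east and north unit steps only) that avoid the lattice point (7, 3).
Number of paths = 95730

Total paths from (0, 0) to (12, 8): C(20, 12) = 125970. Paths through (7, 3): (paths (0, 0) → (7, 3)) × (paths (7, 3) → (12, 8)) = C(10, 7) · C(10, 5) = 120 · 252 = 30240. Avoidance count = 125970 − 30240 = 95730.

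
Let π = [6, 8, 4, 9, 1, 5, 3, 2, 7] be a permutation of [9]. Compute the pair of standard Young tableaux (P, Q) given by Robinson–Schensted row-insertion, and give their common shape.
P = [1, 2, 7] / [3, 5, 9] / [4, 8] / [6];  Q = [1, 2, 4] / [3, 6, 9] / [5, 7] / [8];  common shape = (3, 3, 2, 1)

Row-insert the values π_1, π_2, … into P one at a time, bumping the leftmost entry strictly greater than the inserted value down to the next row. The recording tableau Q records, in position (i, j), the step at which that cell was added to P.
  Insert 6 (step 1): P = [6];  Q = [1]
  Insert 8 (step 2): P = [6, 8];  Q = [1, 2]
  Insert 4 (step 3): P = [4, 8] / [6];  Q = [1, 2] / [3]
  Insert 9 (step 4): P = [4, 8, 9] / [6];  Q = [1, 2, 4] / [3]
  Insert 1 (step 5): P = [1, 8, 9] / [4] / [6];  Q = [1, 2, 4] / [3] / [5]
  Insert 5 (step 6): P = [1, 5, 9] / [4, 8] / [6];  Q = [1, 2, 4] / [3, 6] / [5]
  Insert 3 (step 7): P = [1, 3, 9] / [4, 5] / [6, 8];  Q = [1, 2, 4] / [3, 6] / [5, 7]
  Insert 2 (step 8): P = [1, 2, 9] / [3, 5] / [4, 8] / [6];  Q = [1, 2, 4] / [3, 6] / [5, 7] / [8]
  Insert 7 (step 9): P = [1, 2, 7] / [3, 5, 9] / [4, 8] / [6];  Q = [1, 2, 4] / [3, 6, 9] / [5, 7] / [8]
Final shape: (3, 3, 2, 1).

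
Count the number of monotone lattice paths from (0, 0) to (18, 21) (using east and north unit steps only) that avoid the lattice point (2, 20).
Number of paths = 62359140063

Total paths from (0, 0) to (18, 21): C(39, 18) = 62359143990. Paths through (2, 20): (paths (0, 0) → (2, 20)) × (paths (2, 20) → (18, 21)) = C(22, 2) · C(17, 16) = 231 · 17 = 3927. Avoidance count = 62359143990 − 3927 = 62359140063.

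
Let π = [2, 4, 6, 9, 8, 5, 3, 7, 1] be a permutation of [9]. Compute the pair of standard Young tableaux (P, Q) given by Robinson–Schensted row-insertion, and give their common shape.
P = [1, 3, 5, 7] / [2, 8] / [4] / [6] / [9];  Q = [1, 2, 3, 4] / [5, 8] / [6] / [7] / [9];  common shape = (4, 2, 1, 1, 1)

Row-insert the values π_1, π_2, … into P one at a time, bumping the leftmost entry strictly greater than the inserted value down to the next row. The recording tableau Q records, in position (i, j), the step at which that cell was added to P.
  Insert 2 (step 1): P = [2];  Q = [1]
  Insert 4 (step 2): P = [2, 4];  Q = [1, 2]
  Insert 6 (step 3): P = [2, 4, 6];  Q = [1, 2, 3]
  Insert 9 (step 4): P = [2, 4, 6, 9];  Q = [1, 2, 3, 4]
  Insert 8 (step 5): P = [2, 4, 6, 8] / [9];  Q = [1, 2, 3, 4] / [5]
  Insert 5 (step 6): P = [2, 4, 5, 8] / [6] / [9];  Q = [1, 2, 3, 4] / [5] / [6]
  Insert 3 (step 7): P = [2, 3, 5, 8] / [4] / [6] / [9];  Q = [1, 2, 3, 4] / [5] / [6] / [7]
  Insert 7 (step 8): P = [2, 3, 5, 7] / [4, 8] / [6] / [9];  Q = [1, 2, 3, 4] / [5, 8] / [6] / [7]
  Insert 1 (step 9): P = [1, 3, 5, 7] / [2, 8] / [4] / [6] / [9];  Q = [1, 2, 3, 4] / [5, 8] / [6] / [7] / [9]
Final shape: (4, 2, 1, 1, 1).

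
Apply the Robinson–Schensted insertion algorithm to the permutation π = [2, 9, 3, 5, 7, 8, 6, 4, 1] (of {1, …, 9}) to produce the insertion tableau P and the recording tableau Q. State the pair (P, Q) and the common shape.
P = [1, 3, 4, 6, 8] / [2] / [5] / [7] / [9];  Q = [1, 2, 4, 5, 6] / [3] / [7] / [8] / [9];  common shape = (5, 1, 1, 1, 1)

Row-insert the values π_1, π_2, … into P one at a time, bumping the leftmost entry strictly greater than the inserted value down to the next row. The recording tableau Q records, in position (i, j), the step at which that cell was added to P.
  Insert 2 (step 1): P = [2];  Q = [1]
  Insert 9 (step 2): P = [2, 9];  Q = [1, 2]
  Insert 3 (step 3): P = [2, 3] / [9];  Q = [1, 2] / [3]
  Insert 5 (step 4): P = [2, 3, 5] / [9];  Q = [1, 2, 4] / [3]
  Insert 7 (step 5): P = [2, 3, 5, 7] / [9];  Q = [1, 2, 4, 5] / [3]
  Insert 8 (step 6): P = [2, 3, 5, 7, 8] / [9];  Q = [1, 2, 4, 5, 6] / [3]
  Insert 6 (step 7): P = [2, 3, 5, 6, 8] / [7] / [9];  Q = [1, 2, 4, 5, 6] / [3] / [7]
  Insert 4 (step 8): P = [2, 3, 4, 6, 8] / [5] / [7] / [9];  Q = [1, 2, 4, 5, 6] / [3] / [7] / [8]
  Insert 1 (step 9): P = [1, 3, 4, 6, 8] / [2] / [5] / [7] / [9];  Q = [1, 2, 4, 5, 6] / [3] / [7] / [8] / [9]
Final shape: (5, 1, 1, 1, 1).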